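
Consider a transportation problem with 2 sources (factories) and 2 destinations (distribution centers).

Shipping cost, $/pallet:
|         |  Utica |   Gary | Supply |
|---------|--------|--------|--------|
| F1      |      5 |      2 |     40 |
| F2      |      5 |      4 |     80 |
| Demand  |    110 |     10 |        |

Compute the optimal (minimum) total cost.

An optimal shipping plan:
  F1–Utica: 30 × $5 = $150
  F1–Gary: 10 × $2 = $20
  F2–Utica: 80 × $5 = $400
Total = 150 + 20 + 400 = $570.

570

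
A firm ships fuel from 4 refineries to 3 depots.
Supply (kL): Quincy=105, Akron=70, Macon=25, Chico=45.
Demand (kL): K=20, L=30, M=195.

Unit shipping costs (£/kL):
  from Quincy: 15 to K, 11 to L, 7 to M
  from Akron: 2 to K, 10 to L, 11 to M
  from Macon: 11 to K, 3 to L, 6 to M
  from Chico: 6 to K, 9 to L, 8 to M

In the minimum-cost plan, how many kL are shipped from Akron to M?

45

The minimum-cost plan:
  Quincy→M: 105 kL
  Akron→K: 20 kL
  Akron→L: 5 kL
  Akron→M: 45 kL
  Macon→L: 25 kL
  Chico→M: 45 kL
Total cost = £1755.
So Akron→M carries 45 kL.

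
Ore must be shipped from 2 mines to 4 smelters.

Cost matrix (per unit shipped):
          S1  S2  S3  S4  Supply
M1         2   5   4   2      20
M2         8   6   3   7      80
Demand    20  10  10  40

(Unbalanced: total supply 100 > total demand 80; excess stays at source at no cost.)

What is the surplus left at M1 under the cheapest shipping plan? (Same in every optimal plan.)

An optimal plan:
  M1->S1: 20 × 2 = 40
  M2->S2: 10 × 6 = 60
  M2->S3: 10 × 3 = 30
  M2->S4: 40 × 7 = 280
Total cost = 410.
M1 ships 20 of its 20, leaving 0.

0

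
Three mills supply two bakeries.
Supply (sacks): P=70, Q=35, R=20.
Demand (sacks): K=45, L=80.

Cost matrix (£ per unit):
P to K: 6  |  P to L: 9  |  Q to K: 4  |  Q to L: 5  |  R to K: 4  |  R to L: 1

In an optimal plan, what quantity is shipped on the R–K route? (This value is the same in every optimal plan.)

Optimal shipments:
  P->K: 45 × £6 = £270
  P->L: 25 × £9 = £225
  Q->L: 35 × £5 = £175
  R->L: 20 × £1 = £20
Total cost = £690.
The route R→K is not used.

0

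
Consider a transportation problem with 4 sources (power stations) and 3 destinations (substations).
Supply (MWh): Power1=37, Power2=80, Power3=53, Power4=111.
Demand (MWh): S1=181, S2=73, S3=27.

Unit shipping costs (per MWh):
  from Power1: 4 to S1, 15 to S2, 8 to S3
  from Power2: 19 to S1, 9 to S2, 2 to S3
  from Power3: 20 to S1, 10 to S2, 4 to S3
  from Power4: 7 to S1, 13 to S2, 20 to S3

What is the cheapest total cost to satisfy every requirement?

2316

One minimum-cost allocation:
  Power1->S1: 37 × 4 = 148
  Power2->S2: 53 × 9 = 477
  Power2->S3: 27 × 2 = 54
  Power3->S1: 33 × 20 = 660
  Power3->S2: 20 × 10 = 200
  Power4->S1: 111 × 7 = 777
Total = 148 + 477 + 54 + 660 + 200 + 777 = 2316.
(Supply check: Power1 ships 37; Power2 ships 80; Power3 ships 53; Power4 ships 111.)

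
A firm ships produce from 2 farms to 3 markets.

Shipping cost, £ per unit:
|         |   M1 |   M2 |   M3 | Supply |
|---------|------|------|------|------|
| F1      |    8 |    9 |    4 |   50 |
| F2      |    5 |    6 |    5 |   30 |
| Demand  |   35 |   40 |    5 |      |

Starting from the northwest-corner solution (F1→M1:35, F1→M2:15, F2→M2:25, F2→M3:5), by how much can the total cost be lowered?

Current plan cost = 35·8 + 15·9 + 25·6 + 5·5 = £590.
Optimal plan:
  F1 to M1: 5 × £8 = £40
  F1 to M2: 40 × £9 = £360
  F1 to M3: 5 × £4 = £20
  F2 to M1: 30 × £5 = £150
Optimal cost = £570.
Saving = 590 − 570 = £20.

20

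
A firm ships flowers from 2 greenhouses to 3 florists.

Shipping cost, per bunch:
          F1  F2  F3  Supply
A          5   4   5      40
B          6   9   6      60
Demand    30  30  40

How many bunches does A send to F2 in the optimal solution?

30

The minimum-cost plan:
  A–F1: 10 bunches
  A–F2: 30 bunches
  B–F1: 20 bunches
  B–F3: 40 bunches
Total cost = 530.
So A→F2 carries 30 bunches.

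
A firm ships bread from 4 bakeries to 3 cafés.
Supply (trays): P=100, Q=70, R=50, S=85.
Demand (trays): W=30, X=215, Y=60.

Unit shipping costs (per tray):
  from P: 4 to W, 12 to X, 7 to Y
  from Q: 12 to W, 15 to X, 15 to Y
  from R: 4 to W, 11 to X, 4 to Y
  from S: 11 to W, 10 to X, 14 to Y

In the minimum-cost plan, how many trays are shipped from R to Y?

Optimal shipments:
  P–W: 30 × 4 = 120
  P–X: 60 × 12 = 720
  P–Y: 10 × 7 = 70
  Q–X: 70 × 15 = 1050
  R–Y: 50 × 4 = 200
  S–X: 85 × 10 = 850
Total cost = 3010.
So R→Y carries 50 trays.

50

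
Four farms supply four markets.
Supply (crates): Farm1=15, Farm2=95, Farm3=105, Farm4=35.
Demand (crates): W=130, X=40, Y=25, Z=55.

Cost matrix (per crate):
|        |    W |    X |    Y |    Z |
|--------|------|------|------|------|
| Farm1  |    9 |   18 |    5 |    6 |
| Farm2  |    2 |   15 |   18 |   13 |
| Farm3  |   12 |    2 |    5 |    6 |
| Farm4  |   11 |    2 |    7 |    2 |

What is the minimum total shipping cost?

960

A cheapest plan:
  Farm1 to W: 15 × 9 = 135
  Farm2 to W: 95 × 2 = 190
  Farm3 to W: 20 × 12 = 240
  Farm3 to X: 40 × 2 = 80
  Farm3 to Y: 25 × 5 = 125
  Farm3 to Z: 20 × 6 = 120
  Farm4 to Z: 35 × 2 = 70
Total = 135 + 190 + 240 + 80 + 125 + 120 + 70 = 960.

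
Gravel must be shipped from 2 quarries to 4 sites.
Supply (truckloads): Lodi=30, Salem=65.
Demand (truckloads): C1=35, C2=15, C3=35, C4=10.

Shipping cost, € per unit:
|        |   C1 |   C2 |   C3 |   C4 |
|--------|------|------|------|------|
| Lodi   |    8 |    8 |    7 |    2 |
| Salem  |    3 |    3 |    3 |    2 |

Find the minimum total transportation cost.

One minimum-cost allocation:
  Lodi–C3: 20 × €7 = €140
  Lodi–C4: 10 × €2 = €20
  Salem–C1: 35 × €3 = €105
  Salem–C2: 15 × €3 = €45
  Salem–C3: 15 × €3 = €45
Total = 140 + 20 + 105 + 45 + 45 = €355.

355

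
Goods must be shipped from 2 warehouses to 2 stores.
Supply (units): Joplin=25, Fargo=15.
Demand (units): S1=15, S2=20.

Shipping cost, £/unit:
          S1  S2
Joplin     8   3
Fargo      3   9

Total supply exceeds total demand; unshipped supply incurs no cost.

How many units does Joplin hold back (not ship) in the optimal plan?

An optimal plan:
  Joplin->S2: 20 units
  Fargo->S1: 15 units
Total cost = £105.
Joplin ships 20 of its 25, leaving 5.

5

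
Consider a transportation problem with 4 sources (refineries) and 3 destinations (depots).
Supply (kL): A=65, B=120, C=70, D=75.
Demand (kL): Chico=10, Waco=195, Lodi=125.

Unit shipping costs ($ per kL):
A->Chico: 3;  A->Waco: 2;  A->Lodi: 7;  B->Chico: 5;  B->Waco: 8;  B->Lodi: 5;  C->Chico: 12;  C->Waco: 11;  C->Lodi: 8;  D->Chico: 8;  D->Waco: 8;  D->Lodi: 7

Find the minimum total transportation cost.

Optimal allocation:
  A to Waco: 65 × $2 = $130
  B to Chico: 10 × $5 = $50
  B to Lodi: 110 × $5 = $550
  C to Waco: 55 × $11 = $605
  C to Lodi: 15 × $8 = $120
  D to Waco: 75 × $8 = $600
Total = 130 + 50 + 550 + 605 + 120 + 600 = $2055.
(Supply check: A ships 65; B ships 120; C ships 70; D ships 75.)

2055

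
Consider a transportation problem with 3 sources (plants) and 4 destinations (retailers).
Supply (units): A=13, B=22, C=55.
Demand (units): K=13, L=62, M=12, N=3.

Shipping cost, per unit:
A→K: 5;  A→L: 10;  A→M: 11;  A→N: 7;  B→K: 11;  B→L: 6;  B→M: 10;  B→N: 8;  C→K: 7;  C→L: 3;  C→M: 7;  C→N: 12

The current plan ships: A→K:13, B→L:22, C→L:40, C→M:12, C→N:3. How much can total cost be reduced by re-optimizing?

21

Current plan cost = 13·5 + 22·6 + 40·3 + 12·7 + 3·12 = 437.
Optimal plan:
  A->K: 13 × 5 = 65
  B->L: 19 × 6 = 114
  B->N: 3 × 8 = 24
  C->L: 43 × 3 = 129
  C->M: 12 × 7 = 84
Optimal cost = 416.
Saving = 437 − 416 = 21.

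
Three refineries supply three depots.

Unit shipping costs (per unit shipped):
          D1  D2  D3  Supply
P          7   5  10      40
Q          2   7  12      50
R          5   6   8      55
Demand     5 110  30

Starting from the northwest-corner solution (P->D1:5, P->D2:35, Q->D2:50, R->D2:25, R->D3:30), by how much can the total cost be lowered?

35

Current plan cost = 5·7 + 35·5 + 50·7 + 25·6 + 30·8 = 950.
Optimal plan:
  P→D2: 40 kL
  Q→D1: 5 kL
  Q→D2: 45 kL
  R→D2: 25 kL
  R→D3: 30 kL
Optimal cost = 915.
Saving = 950 − 915 = 35.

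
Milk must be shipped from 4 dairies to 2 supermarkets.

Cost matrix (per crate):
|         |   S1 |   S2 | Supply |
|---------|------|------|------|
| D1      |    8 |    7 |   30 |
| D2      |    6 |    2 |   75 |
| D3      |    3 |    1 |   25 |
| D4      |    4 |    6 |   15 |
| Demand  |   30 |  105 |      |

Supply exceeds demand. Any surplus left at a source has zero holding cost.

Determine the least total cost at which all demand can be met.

Optimal allocation:
  D1->S1: 15 × 8 = 120
  D1->S2: 5 × 7 = 35
  D2->S2: 75 × 2 = 150
  D3->S2: 25 × 1 = 25
  D4->S1: 15 × 4 = 60
Total = 120 + 35 + 150 + 25 + 60 = 390.
(Supply check: D1 ships 20; D2 ships 75; D3 ships 25; D4 ships 15.)

390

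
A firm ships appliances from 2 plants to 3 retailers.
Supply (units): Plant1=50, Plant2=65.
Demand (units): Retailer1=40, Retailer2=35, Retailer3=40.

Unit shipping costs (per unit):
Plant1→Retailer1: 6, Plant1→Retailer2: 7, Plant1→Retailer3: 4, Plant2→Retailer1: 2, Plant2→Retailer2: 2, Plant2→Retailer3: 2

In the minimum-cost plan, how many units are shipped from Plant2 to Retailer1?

30

Optimal shipments:
  Plant1->Retailer1: 10 × 6 = 60
  Plant1->Retailer3: 40 × 4 = 160
  Plant2->Retailer1: 30 × 2 = 60
  Plant2->Retailer2: 35 × 2 = 70
Total cost = 350.
So Plant2→Retailer1 carries 30 units.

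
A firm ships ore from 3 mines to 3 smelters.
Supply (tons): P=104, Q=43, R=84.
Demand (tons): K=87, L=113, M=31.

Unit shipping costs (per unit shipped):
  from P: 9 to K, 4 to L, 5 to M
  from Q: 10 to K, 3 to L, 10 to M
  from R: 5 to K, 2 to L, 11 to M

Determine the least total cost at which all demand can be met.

Optimal allocation:
  P->K: 3 × 9 = 27
  P->L: 70 × 4 = 280
  P->M: 31 × 5 = 155
  Q->L: 43 × 3 = 129
  R->K: 84 × 5 = 420
Total = 27 + 280 + 155 + 129 + 420 = 1011.
(Supply check: P ships 104; Q ships 43; R ships 84.)

1011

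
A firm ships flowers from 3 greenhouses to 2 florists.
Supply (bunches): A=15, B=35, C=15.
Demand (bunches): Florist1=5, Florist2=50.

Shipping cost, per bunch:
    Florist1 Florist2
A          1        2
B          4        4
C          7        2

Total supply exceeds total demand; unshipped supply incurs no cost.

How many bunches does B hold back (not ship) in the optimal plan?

Minimum-cost shipments:
  A->Florist1: 5 × 1 = 5
  A->Florist2: 10 × 2 = 20
  B->Florist2: 25 × 4 = 100
  C->Florist2: 15 × 2 = 30
Total cost = 155.
B ships 25 of its 35, leaving 10.

10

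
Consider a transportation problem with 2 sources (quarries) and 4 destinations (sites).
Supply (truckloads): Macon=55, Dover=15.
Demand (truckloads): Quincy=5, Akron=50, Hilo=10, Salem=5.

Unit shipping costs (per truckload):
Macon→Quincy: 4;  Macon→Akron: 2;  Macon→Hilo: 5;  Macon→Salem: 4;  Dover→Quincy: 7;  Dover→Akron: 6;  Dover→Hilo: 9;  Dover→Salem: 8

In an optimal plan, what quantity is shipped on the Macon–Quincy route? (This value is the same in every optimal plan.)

0

Optimal shipments:
  Macon->Akron: 40 × 2 = 80
  Macon->Hilo: 10 × 5 = 50
  Macon->Salem: 5 × 4 = 20
  Dover->Quincy: 5 × 7 = 35
  Dover->Akron: 10 × 6 = 60
Total cost = 245.
The route Macon→Quincy is not used.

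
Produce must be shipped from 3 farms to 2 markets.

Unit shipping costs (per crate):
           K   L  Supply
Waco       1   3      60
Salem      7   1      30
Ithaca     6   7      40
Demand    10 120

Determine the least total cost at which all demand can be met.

470

Optimal allocation:
  Waco->K: 10 × 1 = 10
  Waco->L: 50 × 3 = 150
  Salem->L: 30 × 1 = 30
  Ithaca->L: 40 × 7 = 280
Total = 10 + 150 + 30 + 280 = 470.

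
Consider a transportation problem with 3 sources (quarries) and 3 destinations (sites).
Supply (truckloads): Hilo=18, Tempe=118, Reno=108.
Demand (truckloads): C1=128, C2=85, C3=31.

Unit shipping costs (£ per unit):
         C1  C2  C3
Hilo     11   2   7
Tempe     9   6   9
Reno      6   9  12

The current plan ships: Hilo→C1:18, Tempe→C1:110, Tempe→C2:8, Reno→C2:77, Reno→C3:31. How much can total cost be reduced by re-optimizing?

756

Current plan cost = 18·11 + 110·9 + 8·6 + 77·9 + 31·12 = £2301.
Optimal plan:
  Hilo–C2: 18 × £2 = £36
  Tempe–C1: 20 × £9 = £180
  Tempe–C2: 67 × £6 = £402
  Tempe–C3: 31 × £9 = £279
  Reno–C1: 108 × £6 = £648
Optimal cost = £1545.
Saving = 2301 − 1545 = £756.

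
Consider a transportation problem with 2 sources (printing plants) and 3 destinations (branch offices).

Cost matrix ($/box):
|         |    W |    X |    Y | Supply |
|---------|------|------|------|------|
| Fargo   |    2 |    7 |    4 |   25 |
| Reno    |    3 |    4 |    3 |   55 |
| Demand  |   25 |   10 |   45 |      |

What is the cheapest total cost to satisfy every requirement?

One minimum-cost allocation:
  Fargo to W: 25 × $2 = $50
  Reno to X: 10 × $4 = $40
  Reno to Y: 45 × $3 = $135
Total = 50 + 40 + 135 = $225.
(Supply check: Fargo ships 25; Reno ships 55.)

225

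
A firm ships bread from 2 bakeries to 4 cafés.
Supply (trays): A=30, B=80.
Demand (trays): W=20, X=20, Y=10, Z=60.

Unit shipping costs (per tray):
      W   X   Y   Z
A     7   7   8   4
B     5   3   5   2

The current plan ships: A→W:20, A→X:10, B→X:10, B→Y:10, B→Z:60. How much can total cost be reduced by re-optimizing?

Current plan cost = 20·7 + 10·7 + 10·3 + 10·5 + 60·2 = 410.
Optimal plan:
  A->Z: 30 × 4 = 120
  B->W: 20 × 5 = 100
  B->X: 20 × 3 = 60
  B->Y: 10 × 5 = 50
  B->Z: 30 × 2 = 60
Optimal cost = 390.
Saving = 410 − 390 = 20.

20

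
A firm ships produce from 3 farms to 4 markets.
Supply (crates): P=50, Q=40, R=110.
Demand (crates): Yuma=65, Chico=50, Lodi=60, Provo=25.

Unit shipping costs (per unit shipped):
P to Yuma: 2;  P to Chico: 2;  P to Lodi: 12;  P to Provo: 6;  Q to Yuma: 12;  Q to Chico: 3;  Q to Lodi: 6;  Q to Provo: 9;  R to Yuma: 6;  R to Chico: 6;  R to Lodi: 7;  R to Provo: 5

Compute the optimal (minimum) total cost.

An optimal shipping plan:
  P to Yuma: 40 × 2 = 80
  P to Chico: 10 × 2 = 20
  Q to Chico: 40 × 3 = 120
  R to Yuma: 25 × 6 = 150
  R to Lodi: 60 × 7 = 420
  R to Provo: 25 × 5 = 125
Total = 80 + 20 + 120 + 150 + 420 + 125 = 915.

915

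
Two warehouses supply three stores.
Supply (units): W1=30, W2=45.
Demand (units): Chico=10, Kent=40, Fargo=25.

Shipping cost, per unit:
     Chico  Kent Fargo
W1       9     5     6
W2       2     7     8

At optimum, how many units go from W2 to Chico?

10

Solving gives:
  W1→Kent: 30 × 5 = 150
  W2→Chico: 10 × 2 = 20
  W2→Kent: 10 × 7 = 70
  W2→Fargo: 25 × 8 = 200
Total cost = 440.
So W2→Chico carries 10 units.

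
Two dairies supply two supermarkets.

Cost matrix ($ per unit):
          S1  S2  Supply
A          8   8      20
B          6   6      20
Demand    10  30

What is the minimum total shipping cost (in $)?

280

A cheapest plan:
  A to S2: 20 × $8 = $160
  B to S1: 10 × $6 = $60
  B to S2: 10 × $6 = $60
Total = 160 + 60 + 60 = $280.
(Supply check: A ships 20; B ships 20.)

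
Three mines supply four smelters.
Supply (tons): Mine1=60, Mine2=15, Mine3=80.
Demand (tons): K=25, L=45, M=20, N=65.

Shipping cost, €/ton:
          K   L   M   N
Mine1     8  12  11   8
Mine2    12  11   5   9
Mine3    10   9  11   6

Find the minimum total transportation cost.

One minimum-cost allocation:
  Mine1–K: 25 × €8 = €200
  Mine1–M: 5 × €11 = €55
  Mine1–N: 30 × €8 = €240
  Mine2–M: 15 × €5 = €75
  Mine3–L: 45 × €9 = €405
  Mine3–N: 35 × €6 = €210
Total = 200 + 55 + 240 + 75 + 405 + 210 = €1185.

1185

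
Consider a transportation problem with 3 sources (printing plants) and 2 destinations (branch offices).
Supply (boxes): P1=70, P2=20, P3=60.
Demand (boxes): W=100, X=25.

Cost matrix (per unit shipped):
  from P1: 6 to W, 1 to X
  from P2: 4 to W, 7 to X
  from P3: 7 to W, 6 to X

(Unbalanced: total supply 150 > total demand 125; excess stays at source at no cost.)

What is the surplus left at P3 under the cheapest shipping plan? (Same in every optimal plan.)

25

Minimum-cost shipments:
  P1→W: 45 × 6 = 270
  P1→X: 25 × 1 = 25
  P2→W: 20 × 4 = 80
  P3→W: 35 × 7 = 245
Total cost = 620.
P3 ships 35 of its 60, leaving 25.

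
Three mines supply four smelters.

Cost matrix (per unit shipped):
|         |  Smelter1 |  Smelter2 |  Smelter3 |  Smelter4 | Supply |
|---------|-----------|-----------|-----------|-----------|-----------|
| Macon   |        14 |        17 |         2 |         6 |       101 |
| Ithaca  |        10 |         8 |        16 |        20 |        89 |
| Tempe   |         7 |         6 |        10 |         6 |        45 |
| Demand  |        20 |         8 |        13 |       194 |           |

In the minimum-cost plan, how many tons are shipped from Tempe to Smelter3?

Optimal shipments:
  Macon→Smelter4: 101 × 6 = 606
  Ithaca→Smelter1: 20 × 10 = 200
  Ithaca→Smelter2: 8 × 8 = 64
  Ithaca→Smelter3: 13 × 16 = 208
  Ithaca→Smelter4: 48 × 20 = 960
  Tempe→Smelter4: 45 × 6 = 270
Total cost = 2308.
The route Tempe→Smelter3 is not used.

0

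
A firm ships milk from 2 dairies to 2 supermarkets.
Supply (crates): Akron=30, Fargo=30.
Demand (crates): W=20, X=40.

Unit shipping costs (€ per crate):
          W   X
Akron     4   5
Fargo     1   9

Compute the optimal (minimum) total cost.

One minimum-cost allocation:
  Akron to X: 30 crates
  Fargo to W: 20 crates
  Fargo to X: 10 crates
Total cost = €260.

260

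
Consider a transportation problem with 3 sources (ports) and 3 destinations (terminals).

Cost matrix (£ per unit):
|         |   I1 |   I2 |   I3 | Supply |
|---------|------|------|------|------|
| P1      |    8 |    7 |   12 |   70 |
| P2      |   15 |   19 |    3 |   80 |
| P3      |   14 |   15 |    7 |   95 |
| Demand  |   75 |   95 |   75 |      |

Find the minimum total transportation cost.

2145

Optimal allocation:
  P1->I2: 70 × £7 = £490
  P2->I1: 5 × £15 = £75
  P2->I3: 75 × £3 = £225
  P3->I1: 70 × £14 = £980
  P3->I2: 25 × £15 = £375
Total = 490 + 75 + 225 + 980 + 375 = £2145.
(Supply check: P1 ships 70; P2 ships 80; P3 ships 95.)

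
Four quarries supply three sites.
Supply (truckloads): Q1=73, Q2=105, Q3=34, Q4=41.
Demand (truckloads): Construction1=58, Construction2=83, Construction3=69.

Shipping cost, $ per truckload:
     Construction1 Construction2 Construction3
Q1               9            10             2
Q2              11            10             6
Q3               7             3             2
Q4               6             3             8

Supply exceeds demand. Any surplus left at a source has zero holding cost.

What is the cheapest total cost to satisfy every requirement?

One minimum-cost allocation:
  Q1→Construction1: 4 × $9 = $36
  Q1→Construction3: 69 × $2 = $138
  Q2→Construction1: 54 × $11 = $594
  Q2→Construction2: 8 × $10 = $80
  Q3→Construction2: 34 × $3 = $102
  Q4→Construction2: 41 × $3 = $123
Total = 36 + 138 + 594 + 80 + 102 + 123 = $1073.

1073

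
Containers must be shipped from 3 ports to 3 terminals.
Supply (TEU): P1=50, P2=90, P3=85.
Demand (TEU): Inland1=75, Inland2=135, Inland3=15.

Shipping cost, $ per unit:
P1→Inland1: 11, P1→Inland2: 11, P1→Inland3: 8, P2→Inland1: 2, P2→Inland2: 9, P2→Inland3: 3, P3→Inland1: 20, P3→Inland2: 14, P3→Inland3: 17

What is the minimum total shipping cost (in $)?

1935

A cheapest plan:
  P1->Inland2: 50 × $11 = $550
  P2->Inland1: 75 × $2 = $150
  P2->Inland3: 15 × $3 = $45
  P3->Inland2: 85 × $14 = $1190
Total = 550 + 150 + 45 + 1190 = $1935.
(Supply check: P1 ships 50; P2 ships 90; P3 ships 85.)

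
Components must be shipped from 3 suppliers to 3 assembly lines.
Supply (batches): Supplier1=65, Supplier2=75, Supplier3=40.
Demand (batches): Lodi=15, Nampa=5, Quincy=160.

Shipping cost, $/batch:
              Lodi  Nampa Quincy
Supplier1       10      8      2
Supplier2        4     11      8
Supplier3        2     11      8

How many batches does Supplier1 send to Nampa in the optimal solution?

0

Optimal shipments:
  Supplier1→Quincy: 65 batches
  Supplier2→Quincy: 75 batches
  Supplier3→Lodi: 15 batches
  Supplier3→Nampa: 5 batches
  Supplier3→Quincy: 20 batches
Total cost = $975.
The route Supplier1→Nampa is not used.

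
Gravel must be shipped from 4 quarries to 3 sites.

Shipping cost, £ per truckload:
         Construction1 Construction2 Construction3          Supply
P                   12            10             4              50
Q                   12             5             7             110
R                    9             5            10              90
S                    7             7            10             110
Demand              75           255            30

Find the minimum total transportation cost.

One minimum-cost allocation:
  P–Construction2: 20 truckloads
  P–Construction3: 30 truckloads
  Q–Construction2: 110 truckloads
  R–Construction2: 90 truckloads
  S–Construction1: 75 truckloads
  S–Construction2: 35 truckloads
Total cost = £2090.
(Supply check: P ships 50; Q ships 110; R ships 90; S ships 110.)

2090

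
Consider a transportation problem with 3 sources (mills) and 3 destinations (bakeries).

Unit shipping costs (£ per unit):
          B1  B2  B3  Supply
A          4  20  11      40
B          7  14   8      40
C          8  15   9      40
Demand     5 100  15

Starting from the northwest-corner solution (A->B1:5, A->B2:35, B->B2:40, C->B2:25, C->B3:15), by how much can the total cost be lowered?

Current plan cost = 5·4 + 35·20 + 40·14 + 25·15 + 15·9 = £1790.
Optimal plan:
  A->B1: 5 × £4 = £20
  A->B2: 20 × £20 = £400
  A->B3: 15 × £11 = £165
  B->B2: 40 × £14 = £560
  C->B2: 40 × £15 = £600
Optimal cost = £1745.
Saving = 1790 − 1745 = £45.

45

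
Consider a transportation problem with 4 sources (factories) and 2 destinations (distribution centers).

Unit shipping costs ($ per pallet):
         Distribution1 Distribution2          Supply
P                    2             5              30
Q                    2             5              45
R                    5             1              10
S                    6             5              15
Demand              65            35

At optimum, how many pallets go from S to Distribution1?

0

Solving gives:
  P to Distribution1: 30 pallets
  Q to Distribution1: 35 pallets
  Q to Distribution2: 10 pallets
  R to Distribution2: 10 pallets
  S to Distribution2: 15 pallets
Total cost = $265.
The route S→Distribution1 is not used.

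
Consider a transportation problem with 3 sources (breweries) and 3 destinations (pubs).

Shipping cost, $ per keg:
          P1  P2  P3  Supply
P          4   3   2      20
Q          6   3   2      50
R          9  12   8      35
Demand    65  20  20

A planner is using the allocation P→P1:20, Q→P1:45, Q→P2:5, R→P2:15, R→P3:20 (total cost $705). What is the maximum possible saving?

150

Current plan cost = 20·4 + 45·6 + 5·3 + 15·12 + 20·8 = $705.
Optimal plan:
  P to P1: 20 × $4 = $80
  Q to P1: 10 × $6 = $60
  Q to P2: 20 × $3 = $60
  Q to P3: 20 × $2 = $40
  R to P1: 35 × $9 = $315
Optimal cost = $555.
Saving = 705 − 555 = $150.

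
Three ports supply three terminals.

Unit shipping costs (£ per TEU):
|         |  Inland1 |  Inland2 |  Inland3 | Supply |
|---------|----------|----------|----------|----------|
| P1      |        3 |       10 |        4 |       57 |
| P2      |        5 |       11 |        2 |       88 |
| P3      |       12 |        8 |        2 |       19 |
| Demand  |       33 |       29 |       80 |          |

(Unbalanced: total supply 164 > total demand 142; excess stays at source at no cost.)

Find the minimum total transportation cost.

An optimal shipping plan:
  P1->Inland1: 33 × £3 = £99
  P1->Inland2: 10 × £10 = £100
  P2->Inland3: 80 × £2 = £160
  P3->Inland2: 19 × £8 = £152
Total = 99 + 100 + 160 + 152 = £511.

511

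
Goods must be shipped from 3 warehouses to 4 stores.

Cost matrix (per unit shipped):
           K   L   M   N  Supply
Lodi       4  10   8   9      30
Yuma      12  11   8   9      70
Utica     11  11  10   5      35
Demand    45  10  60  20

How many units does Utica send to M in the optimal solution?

Optimal shipments:
  Lodi→K: 30 × 4 = 120
  Yuma→L: 10 × 11 = 110
  Yuma→M: 60 × 8 = 480
  Utica→K: 15 × 11 = 165
  Utica→N: 20 × 5 = 100
Total cost = 975.
The route Utica→M is not used.

0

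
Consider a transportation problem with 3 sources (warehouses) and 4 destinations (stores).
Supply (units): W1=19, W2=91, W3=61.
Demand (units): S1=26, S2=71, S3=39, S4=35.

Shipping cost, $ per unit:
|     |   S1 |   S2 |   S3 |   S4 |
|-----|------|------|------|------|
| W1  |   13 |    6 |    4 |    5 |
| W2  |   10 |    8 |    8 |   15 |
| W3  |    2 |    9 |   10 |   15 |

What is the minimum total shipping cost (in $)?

One minimum-cost allocation:
  W1–S4: 19 × $5 = $95
  W2–S2: 52 × $8 = $416
  W2–S3: 39 × $8 = $312
  W3–S1: 26 × $2 = $52
  W3–S2: 19 × $9 = $171
  W3–S4: 16 × $15 = $240
Total = 95 + 416 + 312 + 52 + 171 + 240 = $1286.

1286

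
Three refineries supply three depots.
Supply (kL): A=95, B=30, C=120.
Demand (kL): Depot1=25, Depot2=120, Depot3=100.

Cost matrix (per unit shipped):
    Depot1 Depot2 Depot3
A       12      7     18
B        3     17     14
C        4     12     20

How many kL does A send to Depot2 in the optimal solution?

Solving gives:
  A to Depot2: 95 kL
  B to Depot3: 30 kL
  C to Depot1: 25 kL
  C to Depot2: 25 kL
  C to Depot3: 70 kL
Total cost = 2885.
So A→Depot2 carries 95 kL.

95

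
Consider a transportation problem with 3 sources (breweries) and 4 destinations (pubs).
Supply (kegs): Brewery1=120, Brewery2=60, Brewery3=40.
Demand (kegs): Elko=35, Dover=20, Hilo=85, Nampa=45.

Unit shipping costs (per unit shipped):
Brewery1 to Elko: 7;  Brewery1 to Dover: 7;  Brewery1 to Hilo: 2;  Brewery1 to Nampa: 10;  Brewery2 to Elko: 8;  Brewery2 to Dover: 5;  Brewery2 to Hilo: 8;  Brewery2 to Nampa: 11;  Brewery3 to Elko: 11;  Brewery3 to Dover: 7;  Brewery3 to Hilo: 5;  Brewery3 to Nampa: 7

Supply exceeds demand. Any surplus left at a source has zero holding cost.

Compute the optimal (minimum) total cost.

One minimum-cost allocation:
  Brewery1→Elko: 30 × 7 = 210
  Brewery1→Hilo: 85 × 2 = 170
  Brewery1→Nampa: 5 × 10 = 50
  Brewery2→Elko: 5 × 8 = 40
  Brewery2→Dover: 20 × 5 = 100
  Brewery3→Nampa: 40 × 7 = 280
Total = 210 + 170 + 50 + 40 + 100 + 280 = 850.

850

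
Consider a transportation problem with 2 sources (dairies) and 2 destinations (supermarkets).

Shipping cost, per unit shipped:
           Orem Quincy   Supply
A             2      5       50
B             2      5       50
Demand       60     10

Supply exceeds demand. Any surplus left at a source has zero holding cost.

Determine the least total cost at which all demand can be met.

170

An optimal shipping plan:
  A→Orem: 10 × 2 = 20
  A→Quincy: 10 × 5 = 50
  B→Orem: 50 × 2 = 100
Total = 20 + 50 + 100 = 170.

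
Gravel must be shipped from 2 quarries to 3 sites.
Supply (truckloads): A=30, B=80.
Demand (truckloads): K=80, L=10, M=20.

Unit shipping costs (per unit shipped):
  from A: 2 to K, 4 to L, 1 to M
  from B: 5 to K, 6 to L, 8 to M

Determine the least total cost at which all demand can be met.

450

A cheapest plan:
  A to K: 10 truckloads
  A to M: 20 truckloads
  B to K: 70 truckloads
  B to L: 10 truckloads
Total cost = 450.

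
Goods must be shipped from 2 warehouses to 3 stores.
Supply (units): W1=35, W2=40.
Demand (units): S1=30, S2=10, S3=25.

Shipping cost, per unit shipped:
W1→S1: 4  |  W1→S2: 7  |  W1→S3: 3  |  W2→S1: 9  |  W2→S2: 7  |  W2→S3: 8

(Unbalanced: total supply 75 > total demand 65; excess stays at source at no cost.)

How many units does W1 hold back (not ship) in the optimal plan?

0

An optimal plan:
  W1–S1: 30 units
  W1–S3: 5 units
  W2–S2: 10 units
  W2–S3: 20 units
Total cost = 365.
W1 ships 35 of its 35, leaving 0.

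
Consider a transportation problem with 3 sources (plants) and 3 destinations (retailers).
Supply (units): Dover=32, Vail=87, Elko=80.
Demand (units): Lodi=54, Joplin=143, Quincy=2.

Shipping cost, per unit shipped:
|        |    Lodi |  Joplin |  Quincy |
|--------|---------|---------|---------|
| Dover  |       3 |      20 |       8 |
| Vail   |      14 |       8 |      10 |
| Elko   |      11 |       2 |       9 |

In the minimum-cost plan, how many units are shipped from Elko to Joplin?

80

Solving gives:
  Dover to Lodi: 32 × 3 = 96
  Vail to Lodi: 22 × 14 = 308
  Vail to Joplin: 63 × 8 = 504
  Vail to Quincy: 2 × 10 = 20
  Elko to Joplin: 80 × 2 = 160
Total cost = 1088.
So Elko→Joplin carries 80 units.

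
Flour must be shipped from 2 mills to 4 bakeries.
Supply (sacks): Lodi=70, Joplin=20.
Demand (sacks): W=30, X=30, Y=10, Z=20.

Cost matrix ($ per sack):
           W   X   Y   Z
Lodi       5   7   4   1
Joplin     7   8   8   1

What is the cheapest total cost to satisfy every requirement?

Optimal allocation:
  Lodi to W: 30 sacks
  Lodi to X: 30 sacks
  Lodi to Y: 10 sacks
  Joplin to Z: 20 sacks
Total cost = $420.

420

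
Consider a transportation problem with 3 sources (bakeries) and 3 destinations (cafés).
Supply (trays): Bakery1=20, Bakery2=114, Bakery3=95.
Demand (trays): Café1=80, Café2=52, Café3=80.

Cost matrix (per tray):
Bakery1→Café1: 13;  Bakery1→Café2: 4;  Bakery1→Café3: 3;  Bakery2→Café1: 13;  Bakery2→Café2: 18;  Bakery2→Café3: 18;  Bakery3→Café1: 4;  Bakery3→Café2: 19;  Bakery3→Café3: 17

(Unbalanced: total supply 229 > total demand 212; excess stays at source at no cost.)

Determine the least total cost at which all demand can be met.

One minimum-cost allocation:
  Bakery1->Café3: 20 trays
  Bakery2->Café2: 52 trays
  Bakery2->Café3: 45 trays
  Bakery3->Café1: 80 trays
  Bakery3->Café3: 15 trays
Total cost = 2381.

2381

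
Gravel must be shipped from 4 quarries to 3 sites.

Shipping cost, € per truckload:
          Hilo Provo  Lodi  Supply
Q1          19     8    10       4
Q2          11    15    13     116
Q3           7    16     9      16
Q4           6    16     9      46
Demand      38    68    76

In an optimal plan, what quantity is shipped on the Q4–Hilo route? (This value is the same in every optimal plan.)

Optimal shipments:
  Q1→Provo: 4 × €8 = €32
  Q2→Provo: 64 × €15 = €960
  Q2→Lodi: 52 × €13 = €676
  Q3→Lodi: 16 × €9 = €144
  Q4→Hilo: 38 × €6 = €228
  Q4→Lodi: 8 × €9 = €72
Total cost = €2112.
So Q4→Hilo carries 38 truckloads.

38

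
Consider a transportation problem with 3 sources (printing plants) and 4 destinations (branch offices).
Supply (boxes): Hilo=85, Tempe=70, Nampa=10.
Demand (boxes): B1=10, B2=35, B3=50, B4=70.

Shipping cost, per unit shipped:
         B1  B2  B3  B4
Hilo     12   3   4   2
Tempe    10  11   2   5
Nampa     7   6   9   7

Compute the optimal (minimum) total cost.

A cheapest plan:
  Hilo->B2: 35 × 3 = 105
  Hilo->B4: 50 × 2 = 100
  Tempe->B3: 50 × 2 = 100
  Tempe->B4: 20 × 5 = 100
  Nampa->B1: 10 × 7 = 70
Total = 105 + 100 + 100 + 100 + 70 = 475.
(Supply check: Hilo ships 85; Tempe ships 70; Nampa ships 10.)

475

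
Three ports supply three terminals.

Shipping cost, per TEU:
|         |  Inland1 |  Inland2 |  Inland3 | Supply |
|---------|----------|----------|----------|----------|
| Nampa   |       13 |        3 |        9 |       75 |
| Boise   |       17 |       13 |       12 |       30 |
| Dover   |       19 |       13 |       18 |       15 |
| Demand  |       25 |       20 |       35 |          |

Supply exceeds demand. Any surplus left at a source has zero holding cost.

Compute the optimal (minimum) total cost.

An optimal shipping plan:
  Nampa to Inland1: 25 TEU
  Nampa to Inland2: 20 TEU
  Nampa to Inland3: 30 TEU
  Boise to Inland3: 5 TEU
Total cost = 715.
(Supply check: Nampa ships 75; Boise ships 5; Dover ships 0.)

715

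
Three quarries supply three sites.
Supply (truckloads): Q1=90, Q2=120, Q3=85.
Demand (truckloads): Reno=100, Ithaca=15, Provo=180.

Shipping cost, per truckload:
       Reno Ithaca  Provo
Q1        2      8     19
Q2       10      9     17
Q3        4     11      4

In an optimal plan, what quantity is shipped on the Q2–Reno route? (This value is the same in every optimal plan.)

10

Solving gives:
  Q1 to Reno: 90 × 2 = 180
  Q2 to Reno: 10 × 10 = 100
  Q2 to Ithaca: 15 × 9 = 135
  Q2 to Provo: 95 × 17 = 1615
  Q3 to Provo: 85 × 4 = 340
Total cost = 2370.
So Q2→Reno carries 10 truckloads.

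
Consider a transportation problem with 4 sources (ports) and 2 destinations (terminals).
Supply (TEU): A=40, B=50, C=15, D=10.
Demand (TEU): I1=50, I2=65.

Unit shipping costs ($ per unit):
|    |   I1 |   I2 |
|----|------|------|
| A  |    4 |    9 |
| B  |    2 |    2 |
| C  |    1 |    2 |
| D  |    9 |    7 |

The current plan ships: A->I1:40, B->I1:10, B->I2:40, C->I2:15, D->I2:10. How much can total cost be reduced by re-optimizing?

10

Current plan cost = 40·4 + 10·2 + 40·2 + 15·2 + 10·7 = $360.
Optimal plan:
  A→I1: 40 TEU
  B→I2: 50 TEU
  C→I1: 10 TEU
  C→I2: 5 TEU
  D→I2: 10 TEU
Optimal cost = $350.
Saving = 360 − 350 = $10.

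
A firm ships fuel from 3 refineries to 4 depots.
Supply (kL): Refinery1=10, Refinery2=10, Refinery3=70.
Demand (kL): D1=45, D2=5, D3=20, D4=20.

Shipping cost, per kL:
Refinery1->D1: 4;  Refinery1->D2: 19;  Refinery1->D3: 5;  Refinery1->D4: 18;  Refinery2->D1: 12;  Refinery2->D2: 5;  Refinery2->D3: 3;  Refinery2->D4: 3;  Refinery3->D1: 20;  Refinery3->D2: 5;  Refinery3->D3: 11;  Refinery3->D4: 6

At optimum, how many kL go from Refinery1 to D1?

10

Optimal shipments:
  Refinery1→D1: 10 × 4 = 40
  Refinery2→D1: 10 × 12 = 120
  Refinery3→D1: 25 × 20 = 500
  Refinery3→D2: 5 × 5 = 25
  Refinery3→D3: 20 × 11 = 220
  Refinery3→D4: 20 × 6 = 120
Total cost = 1025.
So Refinery1→D1 carries 10 kL.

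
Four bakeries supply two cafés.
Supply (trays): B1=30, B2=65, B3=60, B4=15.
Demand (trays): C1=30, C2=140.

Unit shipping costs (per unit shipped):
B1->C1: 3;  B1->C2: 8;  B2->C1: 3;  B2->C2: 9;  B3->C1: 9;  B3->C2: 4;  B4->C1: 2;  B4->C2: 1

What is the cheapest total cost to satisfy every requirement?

900

An optimal shipping plan:
  B1→C2: 30 × 8 = 240
  B2→C1: 30 × 3 = 90
  B2→C2: 35 × 9 = 315
  B3→C2: 60 × 4 = 240
  B4→C2: 15 × 1 = 15
Total = 240 + 90 + 315 + 240 + 15 = 900.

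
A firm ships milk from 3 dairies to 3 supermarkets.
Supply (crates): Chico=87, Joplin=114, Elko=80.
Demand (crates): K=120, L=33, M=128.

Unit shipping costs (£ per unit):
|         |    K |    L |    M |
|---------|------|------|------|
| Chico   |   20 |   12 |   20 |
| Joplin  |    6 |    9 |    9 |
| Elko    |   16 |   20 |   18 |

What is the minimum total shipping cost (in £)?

One minimum-cost allocation:
  Chico->L: 33 crates
  Chico->M: 54 crates
  Joplin->K: 114 crates
  Elko->K: 6 crates
  Elko->M: 74 crates
Total cost = £3588.

3588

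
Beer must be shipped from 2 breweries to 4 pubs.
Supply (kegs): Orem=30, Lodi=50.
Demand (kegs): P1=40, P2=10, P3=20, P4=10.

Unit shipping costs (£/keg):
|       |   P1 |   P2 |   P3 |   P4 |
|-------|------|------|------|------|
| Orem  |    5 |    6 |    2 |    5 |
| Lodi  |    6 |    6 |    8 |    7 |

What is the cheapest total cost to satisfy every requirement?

Optimal allocation:
  Orem–P3: 20 kegs
  Orem–P4: 10 kegs
  Lodi–P1: 40 kegs
  Lodi–P2: 10 kegs
Total cost = £390.

390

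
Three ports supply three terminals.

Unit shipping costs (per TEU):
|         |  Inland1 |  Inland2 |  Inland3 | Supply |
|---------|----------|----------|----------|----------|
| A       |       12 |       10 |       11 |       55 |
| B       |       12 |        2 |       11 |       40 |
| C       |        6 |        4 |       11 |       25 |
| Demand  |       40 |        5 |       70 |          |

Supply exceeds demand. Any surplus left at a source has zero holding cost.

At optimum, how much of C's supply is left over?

0

Minimum-cost shipments:
  A->Inland3: 50 × 11 = 550
  B->Inland1: 15 × 12 = 180
  B->Inland2: 5 × 2 = 10
  B->Inland3: 20 × 11 = 220
  C->Inland1: 25 × 6 = 150
Total cost = 1110.
C ships 25 of its 25, leaving 0.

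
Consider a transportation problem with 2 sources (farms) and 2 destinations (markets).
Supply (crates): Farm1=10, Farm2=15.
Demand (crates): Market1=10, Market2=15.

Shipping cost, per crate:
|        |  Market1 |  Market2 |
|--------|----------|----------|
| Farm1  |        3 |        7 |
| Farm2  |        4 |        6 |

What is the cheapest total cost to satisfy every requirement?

120

One minimum-cost allocation:
  Farm1->Market1: 10 crates
  Farm2->Market2: 15 crates
Total cost = 120.
(Supply check: Farm1 ships 10; Farm2 ships 15.)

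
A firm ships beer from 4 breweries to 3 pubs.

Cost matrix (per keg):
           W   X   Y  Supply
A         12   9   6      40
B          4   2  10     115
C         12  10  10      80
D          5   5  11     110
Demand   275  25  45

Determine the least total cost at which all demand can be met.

A cheapest plan:
  A to Y: 40 kegs
  B to W: 90 kegs
  B to X: 25 kegs
  C to W: 75 kegs
  C to Y: 5 kegs
  D to W: 110 kegs
Total cost = 2150.

2150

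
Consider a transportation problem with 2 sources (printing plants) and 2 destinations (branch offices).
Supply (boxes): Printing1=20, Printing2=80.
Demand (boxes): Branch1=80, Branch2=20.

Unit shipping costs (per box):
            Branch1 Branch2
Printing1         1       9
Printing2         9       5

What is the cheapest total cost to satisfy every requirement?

An optimal shipping plan:
  Printing1–Branch1: 20 boxes
  Printing2–Branch1: 60 boxes
  Printing2–Branch2: 20 boxes
Total cost = 660.
(Supply check: Printing1 ships 20; Printing2 ships 80.)

660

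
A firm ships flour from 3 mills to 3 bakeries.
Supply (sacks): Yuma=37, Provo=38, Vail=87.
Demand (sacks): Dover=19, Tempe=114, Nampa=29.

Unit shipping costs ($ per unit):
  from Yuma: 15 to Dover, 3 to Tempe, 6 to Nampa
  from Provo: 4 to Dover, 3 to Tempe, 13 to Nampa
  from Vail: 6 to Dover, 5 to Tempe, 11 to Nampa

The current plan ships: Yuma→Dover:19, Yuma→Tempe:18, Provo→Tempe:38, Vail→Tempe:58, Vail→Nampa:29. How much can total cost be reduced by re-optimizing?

296

Current plan cost = 19·15 + 18·3 + 38·3 + 58·5 + 29·11 = $1062.
Optimal plan:
  Yuma–Tempe: 8 × $3 = $24
  Yuma–Nampa: 29 × $6 = $174
  Provo–Tempe: 38 × $3 = $114
  Vail–Dover: 19 × $6 = $114
  Vail–Tempe: 68 × $5 = $340
Optimal cost = $766.
Saving = 1062 − 766 = $296.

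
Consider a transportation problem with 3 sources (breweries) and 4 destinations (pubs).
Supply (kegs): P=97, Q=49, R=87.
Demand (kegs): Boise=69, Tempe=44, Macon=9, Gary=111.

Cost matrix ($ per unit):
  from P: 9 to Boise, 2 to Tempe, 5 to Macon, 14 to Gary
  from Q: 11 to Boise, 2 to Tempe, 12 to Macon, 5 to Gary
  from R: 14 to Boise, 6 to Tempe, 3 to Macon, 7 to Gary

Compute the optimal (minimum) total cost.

1447

An optimal shipping plan:
  P to Boise: 69 × $9 = $621
  P to Tempe: 28 × $2 = $56
  Q to Tempe: 16 × $2 = $32
  Q to Gary: 33 × $5 = $165
  R to Macon: 9 × $3 = $27
  R to Gary: 78 × $7 = $546
Total = 621 + 56 + 32 + 165 + 27 + 546 = $1447.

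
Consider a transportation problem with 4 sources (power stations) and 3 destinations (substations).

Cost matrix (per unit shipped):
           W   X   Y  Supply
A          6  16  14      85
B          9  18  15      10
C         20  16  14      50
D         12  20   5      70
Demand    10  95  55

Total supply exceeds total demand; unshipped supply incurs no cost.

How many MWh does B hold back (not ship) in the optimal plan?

Minimum-cost shipments:
  A->W: 10 MWh
  A->X: 45 MWh
  C->X: 50 MWh
  D->Y: 55 MWh
Total cost = 1855.
B ships 0 of its 10, leaving 10.

10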